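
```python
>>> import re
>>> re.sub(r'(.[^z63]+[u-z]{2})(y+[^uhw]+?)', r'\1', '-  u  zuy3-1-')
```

'-  u  zu-1-'

With the lazy modifier that quantifier settles for the fewest repetitions that let the rest of the pattern succeed (the atoms after it are unaffected and can still be greedy).
`\1` in the replacement pulls in group 1's text for each match.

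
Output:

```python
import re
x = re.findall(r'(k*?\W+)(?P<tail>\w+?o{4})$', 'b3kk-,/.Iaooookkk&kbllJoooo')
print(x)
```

Multiple groups make `findall` return tuples — one 2-tuple for the one match.

[('kkk&', 'kbllJoooo')]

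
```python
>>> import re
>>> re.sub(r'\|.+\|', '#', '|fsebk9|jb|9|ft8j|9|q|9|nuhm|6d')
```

'#6d'

Matches: at [0:29] → '|fsebk9|jb|9|ft8j|9|q|9|nuhm|'.
Each match is replaced by '#'.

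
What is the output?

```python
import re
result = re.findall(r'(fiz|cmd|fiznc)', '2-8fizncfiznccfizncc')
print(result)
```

['fiz', 'fiz', 'fiz']

`|` is ordered: at each position the engine commits to the first alternative that works.
Because there's exactly one group, `findall` drops the full match and keeps group 1 from each hit.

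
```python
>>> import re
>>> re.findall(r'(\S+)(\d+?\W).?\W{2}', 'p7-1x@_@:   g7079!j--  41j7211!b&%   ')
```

This matches one or more of a non-whitespace character (captured); then one or more of a digit (lazy), then a non-word character (captured); then optionally any character, then exactly 2 of a non-word character.
With 2 capturing groups, `findall` returns a 2-tuple per match.

[('g707', '9!'), ('41j721', '1!')]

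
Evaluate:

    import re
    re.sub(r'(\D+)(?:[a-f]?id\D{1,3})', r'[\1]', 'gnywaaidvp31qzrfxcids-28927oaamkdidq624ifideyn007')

'[gnywaa]31[qzrfxc]28927[oaamkd]624[if]007'

Pattern: one or more of a non-digit (captured); then optionally a character in [a-f], then the literal 'id', then 1 to 3 of a non-digit (non-capturing group).
Matches: at [0:10] → 'gnywaaidvp'; at [12:22] → 'qzrfxcids-'; at [27:36] → 'oaamkdidq'; at [39:46] → 'ifideyn'.
The replacement refers to a captured group, so each match is rewritten using its own captured text.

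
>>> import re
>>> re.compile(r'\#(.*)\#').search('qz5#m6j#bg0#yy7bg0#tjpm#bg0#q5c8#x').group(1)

The match spans [3:33] → '#m6j#bg0#yy7bg0#tjpm#bg0#q5c8#'.
Captured: group 1 = 'm6j#bg0#yy7bg0#tjpm#bg0#q5c8'.

'm6j#bg0#yy7bg0#tjpm#bg0#q5c8'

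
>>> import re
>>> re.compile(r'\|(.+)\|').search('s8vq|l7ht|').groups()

('l7ht',)

The match spans [4:10] → '|l7ht|'.
Captured: group 1 = 'l7ht'.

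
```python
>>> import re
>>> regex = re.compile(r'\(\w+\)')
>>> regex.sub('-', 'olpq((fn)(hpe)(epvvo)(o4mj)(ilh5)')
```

'olpq(-----'

Every occurrence is swapped for '-'.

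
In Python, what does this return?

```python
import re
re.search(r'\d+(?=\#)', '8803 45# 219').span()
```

(5, 7)

Because the assertion is zero-width, the text it checks is not consumed and won't appear in the result.
`re.search` tries every starting position until one works.
The match spans [5:7] → '45'.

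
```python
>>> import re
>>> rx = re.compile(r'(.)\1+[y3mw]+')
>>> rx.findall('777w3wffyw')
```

['7', 'f']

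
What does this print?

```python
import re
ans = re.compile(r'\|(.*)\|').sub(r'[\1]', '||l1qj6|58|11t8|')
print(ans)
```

[|l1qj6|58|11t8]

The replacement refers to a captured group, so each match is rewritten using its own captured text.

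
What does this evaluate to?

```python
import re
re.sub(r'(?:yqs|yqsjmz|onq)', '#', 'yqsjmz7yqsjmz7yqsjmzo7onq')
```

'#jmz7#jmz7#jmzo7#'

Alternation tries branches left to right and keeps the first one that lets the overall match succeed at that position.
Each match is replaced by '#'.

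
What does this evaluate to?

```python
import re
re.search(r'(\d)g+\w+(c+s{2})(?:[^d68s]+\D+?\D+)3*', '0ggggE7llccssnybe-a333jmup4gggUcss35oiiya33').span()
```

(0, 35)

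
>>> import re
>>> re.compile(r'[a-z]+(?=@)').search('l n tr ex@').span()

(7, 9)

The positive lookaround only admits positions where the adjacent text matches; those characters stay outside the span.
The match spans [7:9] → 'ex'.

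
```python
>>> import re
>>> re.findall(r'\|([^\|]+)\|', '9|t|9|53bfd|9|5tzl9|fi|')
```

['t', '53bfd', '5tzl9']

Walking the string: at [1:4] match '|t|', group 1 = 't'; at [5:12] match '|53bfd|', group 1 = '53bfd'; at [13:20] match '|5tzl9|', group 1 = '5tzl9'.
One capturing group, so `findall` returns just the captured substring from each match — 3 in all.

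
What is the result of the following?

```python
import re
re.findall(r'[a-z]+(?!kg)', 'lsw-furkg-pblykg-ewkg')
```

The negative lookaround is zero-width — it rules out positions where the adjacent text would match, without consuming anything.
With no groups in the pattern, `findall` gives back each whole match — 4 here.

['lsw', 'furkg', 'pblykg', 'ewkg']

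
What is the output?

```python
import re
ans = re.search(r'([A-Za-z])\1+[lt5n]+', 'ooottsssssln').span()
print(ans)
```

(0, 5)

`\1` is not a pattern — it's the concrete string captured by group 1, re-applied verbatim.
The match spans [0:5] → 'ooott'.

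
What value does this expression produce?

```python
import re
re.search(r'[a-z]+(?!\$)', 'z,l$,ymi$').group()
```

Because the assertion is negative and zero-width, positions next to the forbidden text are skipped.
The match spans [0:1] → 'z'.

'z'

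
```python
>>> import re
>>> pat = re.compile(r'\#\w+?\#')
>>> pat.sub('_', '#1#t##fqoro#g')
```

'_t#_g'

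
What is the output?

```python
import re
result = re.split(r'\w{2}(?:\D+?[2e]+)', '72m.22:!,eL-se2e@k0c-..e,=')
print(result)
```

The pattern matches exactly 2 of a word character; then one or more of a non-digit (lazy), then one or more of one of [2e] (non-capturing group).
The string is cut at each match, leaving 4 pieces.

['', ':!,', '@', ',=']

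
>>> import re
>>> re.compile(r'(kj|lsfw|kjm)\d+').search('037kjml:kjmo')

Here nothing in the string fits, so the call returns None.

None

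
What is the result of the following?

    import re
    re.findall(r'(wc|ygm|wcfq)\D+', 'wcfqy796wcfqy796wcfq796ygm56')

Alternation isn't longest-match — the leftmost alternative that fits at this position is chosen.
Matches: at [0:5] match 'wcfqy', group 1 = 'wc'; at [8:13] match 'wcfqy', group 1 = 'wc'; at [16:20] match 'wcfq', group 1 = 'wc'.
One capturing group, so `findall` returns just the captured substring from each match — 3 in all.

['wc', 'wc', 'wc']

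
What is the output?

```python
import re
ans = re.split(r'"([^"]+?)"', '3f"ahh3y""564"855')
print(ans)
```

With a capturing group present, the delimiter's captured portion is kept in the result list.

['3f', 'ahh3y', '', '564', '855']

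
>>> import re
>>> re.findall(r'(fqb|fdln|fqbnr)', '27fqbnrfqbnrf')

`|` is ordered: at each position the engine commits to the first alternative that works.
Walking the string: at [2:5] match 'fqb', group 1 = 'fqb'; at [7:10] match 'fqb', group 1 = 'fqb'.
`findall` collects group 1 from each match (2 total).

['fqb', 'fqb']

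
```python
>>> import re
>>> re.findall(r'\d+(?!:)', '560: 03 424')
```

['56', '03', '424']

The negative lookahead/lookbehind blocks any match where the forbidden context is present.
Since nothing is captured, `findall` lists the 3 matched substrings directly.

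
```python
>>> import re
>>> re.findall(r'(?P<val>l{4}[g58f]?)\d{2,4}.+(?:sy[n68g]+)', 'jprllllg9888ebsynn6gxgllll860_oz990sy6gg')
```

['llllg']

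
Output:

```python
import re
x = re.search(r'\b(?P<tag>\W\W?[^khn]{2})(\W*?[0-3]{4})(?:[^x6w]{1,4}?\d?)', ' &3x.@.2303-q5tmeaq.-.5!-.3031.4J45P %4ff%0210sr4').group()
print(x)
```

The pattern matches a word boundary (`\b`, zero-width); then a non-word character, then optionally a non-word character, then exactly 2 of any character except [khn] (captured as 'tag'); then zero or more of a non-word character (lazy), then exactly 4 of a character in [0-3] (captured); then 1 to 4 of any character except [x6w] (lazy), then optionally a digit (non-capturing group).
With the lazy modifier that quantifier settles for the fewest repetitions that let the rest of the pattern succeed (the atoms after it are unaffected and can still be greedy).
`re.search` tries every starting position until one works.
The match spans [4:12] → '.@.2303-'.
Captured: group 1 = '.@.', group 2 = '2303'.

.@.2303-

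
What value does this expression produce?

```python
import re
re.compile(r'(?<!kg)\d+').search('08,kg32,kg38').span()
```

(0, 2)

The negative lookaround is zero-width — it rules out positions where the adjacent text would match, without consuming anything.
The match spans [0:2] → '08'.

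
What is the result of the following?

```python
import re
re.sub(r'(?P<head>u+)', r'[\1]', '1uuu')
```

'1[uuu]'

Each match is replaced using the text its own group 1 captured.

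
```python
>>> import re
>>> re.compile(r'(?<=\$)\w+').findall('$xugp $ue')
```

The positive lookaround only admits positions where the adjacent text matches; those characters stay outside the span.
Scanning left to right: at [1:5] → 'xugp'; at [7:9] → 'ue'.
No capturing groups, so `findall` returns the 2 full match strings.

['xugp', 'ue']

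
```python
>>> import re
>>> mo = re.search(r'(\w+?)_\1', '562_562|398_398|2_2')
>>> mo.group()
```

'562_562'

`\1` has to match the exact text group 1 already captured.
`re.search` scans for the first position where the pattern succeeds.
The match spans [0:7] → '562_562'.
Captured: group 1 = '562'.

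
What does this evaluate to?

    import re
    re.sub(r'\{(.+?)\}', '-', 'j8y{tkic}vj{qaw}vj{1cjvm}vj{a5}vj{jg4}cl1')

Every occurrence is swapped for '-'.

'j8y-vj-vj-vj-vj-cl1'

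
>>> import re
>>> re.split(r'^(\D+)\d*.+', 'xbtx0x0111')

This matches anchored at the start of the string; then one or more of a non-digit (captured); then zero or more of a digit; then one or more of any character.
Matches to split on: at [0:10] → 'xbtx0x0111'.
With a capturing group present, the delimiter's captured portion is kept in the result list.

['', 'xbtx', '']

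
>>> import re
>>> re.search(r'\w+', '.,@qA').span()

Pattern: one or more of a word character.
`re.search` tries every starting position until one works.
The match spans [3:5] → 'qA'.

(3, 5)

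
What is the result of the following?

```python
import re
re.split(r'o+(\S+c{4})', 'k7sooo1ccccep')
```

This matches one or more of a literal 'o'; then one or more of a non-whitespace character, then exactly 4 of the literal 'c' (captured).
Matches to split on: at [3:11] → 'ooo1cccc'.
With a capturing group present, the delimiter's captured portion is kept in the result list.

['k7s', '1cccc', 'ep']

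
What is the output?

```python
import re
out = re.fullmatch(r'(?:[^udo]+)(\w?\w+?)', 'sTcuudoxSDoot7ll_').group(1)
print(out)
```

uudoxSDoot7ll_

This matches one or more of any character except [udo] (non-capturing group); then optionally a word character, then one or more of a word character (lazy) (captured).
`re.fullmatch` is like wrapping the pattern in `^…$` (in single-line mode).
The match spans [0:17] → 'sTcuudoxSDoot7ll_'.
Captured: group 1 = 'uudoxSDoot7ll_'.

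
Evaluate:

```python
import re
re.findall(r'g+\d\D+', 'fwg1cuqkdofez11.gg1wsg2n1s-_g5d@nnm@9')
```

['g1cuqkdofez', 'gg1wsg', 'g5d@nnm@']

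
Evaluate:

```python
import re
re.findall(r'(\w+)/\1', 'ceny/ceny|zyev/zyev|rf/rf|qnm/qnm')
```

['ceny', 'zyev', 'rf', 'qnm']

`\1` is not a pattern — it's the concrete string captured by group 1, re-applied verbatim.
Walking the string: at [0:9] match 'ceny/ceny', group 1 = 'ceny'; at [10:19] match 'zyev/zyev', group 1 = 'zyev'; at [20:25] match 'rf/rf', group 1 = 'rf'; at [26:33] match 'qnm/qnm', group 1 = 'qnm'.
With a single group, `findall` returns only what that group captured — 4 items.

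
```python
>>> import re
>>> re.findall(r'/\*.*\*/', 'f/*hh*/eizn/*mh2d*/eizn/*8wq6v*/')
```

['/*hh*/eizn/*mh2d*/eizn/*8wq6v*/']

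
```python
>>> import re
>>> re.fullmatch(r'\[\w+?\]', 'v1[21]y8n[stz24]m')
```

`re.fullmatch` is like wrapping the pattern in `^…$` (in single-line mode).
Here the pattern can't cover the whole string, so the call returns None.

None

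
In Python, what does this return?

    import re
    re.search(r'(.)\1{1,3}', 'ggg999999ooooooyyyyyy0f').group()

'ggg'

The backreference `\1` re-matches whatever the first group consumed, character for character.
The match spans [0:3] → 'ggg'.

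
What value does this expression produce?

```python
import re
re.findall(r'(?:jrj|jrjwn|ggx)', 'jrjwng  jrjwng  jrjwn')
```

Alternation tries branches left to right and keeps the first one that lets the overall match succeed at that position.
`findall` yields the raw match text (3 of them) because the pattern has no groups.

['jrj', 'jrj', 'jrj']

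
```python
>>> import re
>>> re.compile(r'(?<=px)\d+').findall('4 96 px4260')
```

['4260']

Lookahead/lookbehind check context without consuming it, so the matched span excludes the asserted characters.
No capturing groups, so `findall` returns the 1 full match string.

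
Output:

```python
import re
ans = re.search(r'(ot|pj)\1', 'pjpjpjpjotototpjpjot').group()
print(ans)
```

After group 1 captures some text, `\1` only succeeds where that same text appears again.
Unlike `match`, `search` isn't anchored — it looks for the pattern anywhere in the string.
The match spans [0:4] → 'pjpj'.
Captured: group 1 = 'pj'.

pjpj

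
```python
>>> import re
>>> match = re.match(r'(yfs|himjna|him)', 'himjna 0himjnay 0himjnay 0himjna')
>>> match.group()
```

'himjna'

Alternation tries branches left to right and keeps the first one that lets the overall match succeed at that position.
`re.match` only tries the pattern at the start of the string.
The match spans [0:6] → 'himjna'.
Captured: group 1 = 'himjna'.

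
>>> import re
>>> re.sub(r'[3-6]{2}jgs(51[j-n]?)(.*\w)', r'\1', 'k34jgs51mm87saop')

'k51m'

Each match is replaced using the text its own group 1 captured.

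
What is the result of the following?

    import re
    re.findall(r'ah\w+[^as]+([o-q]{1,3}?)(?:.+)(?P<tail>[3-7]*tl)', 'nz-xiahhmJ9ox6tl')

[('o', 'tl')]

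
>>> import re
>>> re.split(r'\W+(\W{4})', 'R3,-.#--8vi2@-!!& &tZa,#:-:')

['R3', '.#--', '8vi2', '!& &', 'tZa', '#:-:', '']

Pattern: one or more of a non-word character; then exactly 4 of a non-word character (captured).
Matches to split on: at [2:8] → ',-.#--'; at [12:19] → '@-!!& &'; at [22:27] → ',#:-:'.
The group in the pattern means `split` returns the separators' captures alongside the pieces.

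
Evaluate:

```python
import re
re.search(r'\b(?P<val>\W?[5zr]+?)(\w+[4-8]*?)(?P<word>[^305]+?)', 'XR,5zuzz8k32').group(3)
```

The pattern matches a word boundary (`\b`, zero-width); then optionally a non-word character, then one or more of one of [5zr] (lazy) (captured as 'val'); then one or more of a word character, then zero or more of a character in [4-8] (lazy) (captured); then one or more of any character except [305] (lazy) (captured as 'word').
`search` walks the string left to right and returns the first match it finds.
The match spans [2:12] → ',5zuzz8k32'.
Captured: group 1 = ',5', group 2 = 'zuzz8k3', group 3 = '2'.

'2'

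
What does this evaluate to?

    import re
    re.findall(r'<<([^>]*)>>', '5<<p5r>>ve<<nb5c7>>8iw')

Walking the string: at [1:8] match '<<p5r>>', group 1 = 'p5r'; at [10:19] match '<<nb5c7>>', group 1 = 'nb5c7'.
One capturing group, so `findall` returns just the captured substring from each match — 2 in all.

['p5r', 'nb5c7']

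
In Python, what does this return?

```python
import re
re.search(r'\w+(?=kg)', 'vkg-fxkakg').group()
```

'v'

The `(?=…)`/`(?<=…)` assertion just peeks at neighbouring text; it doesn't advance the match position.
The match spans [0:1] → 'v'.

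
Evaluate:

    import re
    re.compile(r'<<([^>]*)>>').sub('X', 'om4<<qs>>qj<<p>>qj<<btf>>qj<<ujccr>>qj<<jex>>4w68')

Each match is replaced by 'X'.

'om4XqjXqjXqjXqjX4w68'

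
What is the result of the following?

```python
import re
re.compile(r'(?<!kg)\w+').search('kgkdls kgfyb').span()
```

(0, 6)

The negative lookaround is zero-width — it rules out positions where the adjacent text would match, without consuming anything.
Unlike `match`, `search` isn't anchored — it looks for the pattern anywhere in the string.
The match spans [0:6] → 'kgkdls'.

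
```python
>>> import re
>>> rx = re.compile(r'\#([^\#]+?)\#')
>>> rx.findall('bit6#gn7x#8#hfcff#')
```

Matches: at [4:10] match '#gn7x#', group 1 = 'gn7x'; at [11:18] match '#hfcff#', group 1 = 'hfcff'.
`findall` collects group 1 from each match (2 total).

['gn7x', 'hfcff']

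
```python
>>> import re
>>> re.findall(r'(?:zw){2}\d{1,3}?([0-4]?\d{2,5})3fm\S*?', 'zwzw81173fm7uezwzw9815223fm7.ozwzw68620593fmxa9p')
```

['117', '81522', '62059']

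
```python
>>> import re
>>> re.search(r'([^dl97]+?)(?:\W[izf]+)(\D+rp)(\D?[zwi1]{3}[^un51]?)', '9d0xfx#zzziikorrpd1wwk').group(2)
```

'korrp'

This matches one or more of any character except [dl97] (lazy) (captured); then a non-word character, then one or more of one of [izf] (non-capturing group); then one or more of a non-digit, then the literal 'rp' (captured); then optionally a non-digit, then exactly 3 of one of [zwi1], then optionally any character except [un51] (captured).
`re.search` tries every starting position until one works.
The match spans [2:22] → '0xfx#zzziikorrpd1wwk'.
Captured: group 1 = '0xfx', group 2 = 'korrp', group 3 = 'd1wwk'.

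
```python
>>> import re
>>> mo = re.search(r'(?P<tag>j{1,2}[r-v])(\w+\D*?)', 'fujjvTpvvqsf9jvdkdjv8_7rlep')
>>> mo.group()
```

'jjvTpvvqsf9jvdkdjv8_7rlep'

The pattern matches 1 to 2 of the literal 'j', then a character in [r-v] (captured as 'tag'); then one or more of a word character, then zero or more of a non-digit (lazy) (captured).
`search` walks the string left to right and returns the first match it finds.
The match spans [2:27] → 'jjvTpvvqsf9jvdkdjv8_7rlep'.
Captured: group 1 = 'jjv', group 2 = 'Tpvvqsf9jvdkdjv8_7rlep'.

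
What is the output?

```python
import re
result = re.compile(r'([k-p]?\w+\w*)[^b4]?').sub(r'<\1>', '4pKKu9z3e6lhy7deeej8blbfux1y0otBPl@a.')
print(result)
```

This matches optionally a character in [k-p], then one or more of a word character, then zero or more of a word character (captured); then optionally any character except [b4].
The replacement refers to a captured group, so each match is rewritten using its own captured text.

<4pKKu9z3e6lhy7deeej8blbfux1y0otBPl><a>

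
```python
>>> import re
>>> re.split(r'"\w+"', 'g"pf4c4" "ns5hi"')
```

Matches to split on: at [1:8] → '"pf4c4"'; at [9:16] → '"ns5hi"'.
The string is cut at each match, leaving 3 pieces.

['g', ' ', '']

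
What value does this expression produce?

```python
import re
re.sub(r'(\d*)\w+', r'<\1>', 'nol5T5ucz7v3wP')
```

Pattern: zero or more of a digit (captured); then one or more of a word character.
Matches: at [0:14] → 'nol5T5ucz7v3wP'.
`\1` in the replacement pulls in group 1's text for each match.

'<>'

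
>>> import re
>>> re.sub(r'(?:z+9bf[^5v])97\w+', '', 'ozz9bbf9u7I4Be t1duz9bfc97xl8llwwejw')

'ozz9bbf9u7I4Be t1du'

Pattern: one or more of the literal 'z', then the literal '9bf', then any character except [5v] (non-capturing group); then the literal '97', then one or more of a word character.
Every occurrence is swapped for ''.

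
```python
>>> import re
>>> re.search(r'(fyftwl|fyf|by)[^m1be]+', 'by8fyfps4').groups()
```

('by',)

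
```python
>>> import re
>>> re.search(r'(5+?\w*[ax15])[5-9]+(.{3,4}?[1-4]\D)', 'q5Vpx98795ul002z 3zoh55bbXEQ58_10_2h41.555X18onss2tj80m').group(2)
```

'ul002z'

The match spans [1:16] → '5Vpx98795ul002z'.
Captured: group 1 = '5Vpx', group 2 = 'ul002z'.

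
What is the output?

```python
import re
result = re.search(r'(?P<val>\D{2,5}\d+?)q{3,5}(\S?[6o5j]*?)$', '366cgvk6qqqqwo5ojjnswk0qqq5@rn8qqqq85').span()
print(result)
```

(27, 37)

The pattern matches 2 to 5 of a non-digit, then one or more of a digit (lazy) (captured as 'val'); then 3 to 5 of a literal 'q'; then optionally a non-whitespace character, then zero or more of one of [6o5j] (lazy) (captured); then anchored at the end.
`search` walks the string left to right and returns the first match it finds.
The match spans [27:37] → '@rn8qqqq85'.
Captured: group 1 = '@rn8', group 2 = '85'.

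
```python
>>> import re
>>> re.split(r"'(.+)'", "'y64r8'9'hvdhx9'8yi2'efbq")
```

['', "y64r8'9'hvdhx9'8yi2", 'efbq']

`re.split` interleaves the captured-group text with the surrounding fragments.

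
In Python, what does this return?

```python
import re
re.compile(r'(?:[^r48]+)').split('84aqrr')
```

['84', 'rr']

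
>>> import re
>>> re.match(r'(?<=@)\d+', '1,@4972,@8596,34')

None

`match` is anchored at position 0; if the pattern doesn't fit there, it returns None.
Here the pattern fails at index 0, so the call returns None.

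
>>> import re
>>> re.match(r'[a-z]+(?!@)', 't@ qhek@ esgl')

`re.match` only tries the pattern at the start of the string.
Here the pattern fails at index 0, so the call returns None.

None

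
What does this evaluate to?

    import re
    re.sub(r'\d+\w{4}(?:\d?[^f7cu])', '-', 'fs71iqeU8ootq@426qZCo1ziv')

Every occurrence is swapped for '-'.

'fs-otq@-iv'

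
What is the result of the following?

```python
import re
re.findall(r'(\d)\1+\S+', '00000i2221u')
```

`\1` has to match the exact text group 1 already captured.
One capturing group, so `findall` returns just the captured substring from the one match — 1 in all.

['0']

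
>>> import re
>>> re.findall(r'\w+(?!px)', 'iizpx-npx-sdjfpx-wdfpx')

['iizpx', 'npx', 'sdjfpx', 'wdfpx']

The negative lookaround is zero-width — it rules out positions where the adjacent text would match, without consuming anything.
Matches: at [0:5] → 'iizpx'; at [6:9] → 'npx'; at [10:16] → 'sdjfpx'; at [17:22] → 'wdfpx'.
`findall` yields the raw match text (4 of them) because the pattern has no groups.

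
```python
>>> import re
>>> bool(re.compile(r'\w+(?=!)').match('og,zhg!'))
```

The positive lookaround only admits positions where the adjacent text matches; those characters stay outside the span.
`re.match` won't scan ahead — the pattern has to work from the very first character.
Here position 0 doesn't satisfy it, so the call returns None, and `bool(None)` is False.

False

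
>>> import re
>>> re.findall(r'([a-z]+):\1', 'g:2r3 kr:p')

[]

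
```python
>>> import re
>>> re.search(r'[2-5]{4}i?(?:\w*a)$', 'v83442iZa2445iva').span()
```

This matches exactly 4 of a character in [2-5], then optionally the literal 'i'; then zero or more of a word character, then the literal 'a' (non-capturing group); then anchored at the end.
`re.search` tries every starting position until one works.
The match spans [2:16] → '3442iZa2445iva'.

(2, 16)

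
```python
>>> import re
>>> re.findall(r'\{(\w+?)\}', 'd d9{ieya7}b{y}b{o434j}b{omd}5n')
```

Matches: at [4:11] match '{ieya7}', group 1 = 'ieya7'; at [12:15] match '{y}', group 1 = 'y'; at [16:23] match '{o434j}', group 1 = 'o434j'; at [24:29] match '{omd}', group 1 = 'omd'.
`findall` collects group 1 from each match (4 total).

['ieya7', 'y', 'o434j', 'omd']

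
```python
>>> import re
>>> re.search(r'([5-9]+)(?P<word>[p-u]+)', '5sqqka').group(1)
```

The match spans [0:4] → '5sqq'.
Captured: group 1 = '5', group 2 = 'sqq'.

'5'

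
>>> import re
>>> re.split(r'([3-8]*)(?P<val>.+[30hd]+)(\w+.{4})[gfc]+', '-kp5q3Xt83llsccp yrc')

['', '', '-kp5q3Xt83', 'llsccp yr', '']

This matches zero or more of a character in [3-8] (captured); then one or more of any character, then one or more of one of [30hd] (captured as 'val'); then one or more of a word character, then exactly 4 of any character (captured); then one or more of one of [gfc].
Matches to split on: at [0:20] → '-kp5q3Xt83llsccp yrc'.
`re.split` interleaves the captured-group text with the surrounding fragments.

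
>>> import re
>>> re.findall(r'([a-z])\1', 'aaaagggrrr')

['a', 'a', 'g', 'r']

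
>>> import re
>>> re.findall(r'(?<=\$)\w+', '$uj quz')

Because the assertion is zero-width, the text it checks is not consumed and won't appear in the result.
Walking the string: at [1:3] → 'uj'.
Since nothing is captured, `findall` lists the 1 matched substring directly.

['uj']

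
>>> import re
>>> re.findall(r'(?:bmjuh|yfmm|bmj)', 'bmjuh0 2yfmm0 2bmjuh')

['bmjuh', 'yfmm', 'bmjuh']

Branches in `(...|...)` are attempted left-to-right; the first branch that allows the whole pattern to succeed is taken.
Matches: at [0:5] → 'bmjuh'; at [8:12] → 'yfmm'; at [15:20] → 'bmjuh'.
`findall` yields the raw match text (3 of them) because the pattern has no groups.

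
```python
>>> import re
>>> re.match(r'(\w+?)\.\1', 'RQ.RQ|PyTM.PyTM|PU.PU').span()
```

A backreference is literal: `\1` must see the identical characters the first group matched.
`re.match` won't scan ahead — the pattern has to work from the very first character.
The match spans [0:5] → 'RQ.RQ'.
Captured: group 1 = 'RQ'.

(0, 5)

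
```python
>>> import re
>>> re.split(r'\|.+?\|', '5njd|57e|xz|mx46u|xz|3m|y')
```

['5njd', 'xz', 'xz', 'y']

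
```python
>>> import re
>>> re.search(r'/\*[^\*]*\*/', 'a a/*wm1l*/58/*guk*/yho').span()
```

(3, 11)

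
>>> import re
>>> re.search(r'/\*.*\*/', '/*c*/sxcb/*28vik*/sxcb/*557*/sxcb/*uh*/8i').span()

(0, 39)

The match spans [0:39] → '/*c*/sxcb/*28vik*/sxcb/*557*/sxcb/*uh*/'.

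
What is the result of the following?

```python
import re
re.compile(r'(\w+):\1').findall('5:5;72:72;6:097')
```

After group 1 captures some text, `\1` only succeeds where that same text appears again.
Scanning left to right: at [0:3] match '5:5', group 1 = '5'; at [4:9] match '72:72', group 1 = '72'.
With a single group, `findall` returns only what that group captured — 2 items.

['5', '72']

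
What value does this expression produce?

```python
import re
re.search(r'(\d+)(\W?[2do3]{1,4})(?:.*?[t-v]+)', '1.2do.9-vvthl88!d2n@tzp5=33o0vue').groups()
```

Pattern: one or more of a digit (captured); then optionally a non-word character, then 1 to 4 of one of [2do3] (captured); then zero or more of any character (lazy), then one or more of a character in [t-v] (non-capturing group).
`re.search` scans for the first position where the pattern succeeds.
The match spans [0:11] → '1.2do.9-vvt'.
Captured: group 1 = '1', group 2 = '.2do'.

('1', '.2do')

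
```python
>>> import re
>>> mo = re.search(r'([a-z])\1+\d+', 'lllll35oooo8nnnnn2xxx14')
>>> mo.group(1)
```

`\1` has to match the exact text group 1 already captured.
`re.search` tries every starting position until one works.
The match spans [0:7] → 'lllll35'.
Captured: group 1 = 'l'.

'l'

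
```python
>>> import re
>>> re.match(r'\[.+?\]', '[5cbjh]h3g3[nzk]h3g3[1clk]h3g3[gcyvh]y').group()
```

With the lazy modifier that quantifier settles for the fewest repetitions that let the rest of the pattern succeed (the atoms after it are unaffected and can still be greedy).
`re.match` won't scan ahead — the pattern has to work from the very first character.
The match spans [0:7] → '[5cbjh]'.

'[5cbjh]'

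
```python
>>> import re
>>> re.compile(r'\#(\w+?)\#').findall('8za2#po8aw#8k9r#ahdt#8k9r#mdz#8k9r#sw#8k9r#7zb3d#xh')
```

['po8aw', 'ahdt', 'mdz', 'sw', '7zb3d']

One capturing group, so `findall` returns just the captured substring from each match — 5 in all.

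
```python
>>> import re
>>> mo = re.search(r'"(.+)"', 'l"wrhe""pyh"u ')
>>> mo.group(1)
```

The match spans [1:12] → '"wrhe""pyh"'.
Captured: group 1 = 'wrhe""pyh'.

'wrhe""pyh'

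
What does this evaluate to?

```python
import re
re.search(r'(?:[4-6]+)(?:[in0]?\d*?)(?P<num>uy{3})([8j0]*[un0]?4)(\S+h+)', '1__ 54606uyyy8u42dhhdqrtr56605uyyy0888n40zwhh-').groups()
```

('uyyy', '8u4', '2dhhdqrtr56605uyyy0888n40zwhh')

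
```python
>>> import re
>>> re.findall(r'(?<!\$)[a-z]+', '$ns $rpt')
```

['s', 'pt']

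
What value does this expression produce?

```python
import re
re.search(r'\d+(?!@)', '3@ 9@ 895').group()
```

'895'

`(?!…)`/`(?<!…)` only lets a position through if the neighbouring text does NOT match; no characters are consumed.
`re.search` tries every starting position until one works.
The match spans [6:9] → '895'.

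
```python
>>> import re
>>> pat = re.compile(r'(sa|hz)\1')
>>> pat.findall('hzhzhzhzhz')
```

['hz', 'hz']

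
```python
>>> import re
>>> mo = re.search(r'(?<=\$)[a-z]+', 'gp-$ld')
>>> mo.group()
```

'ld'

The positive lookaround only admits positions where the adjacent text matches; those characters stay outside the span.
The match spans [4:6] → 'ld'.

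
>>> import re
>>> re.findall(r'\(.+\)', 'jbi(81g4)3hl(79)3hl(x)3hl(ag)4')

['(81g4)3hl(79)3hl(x)3hl(ag)']

`findall` yields the raw match text (1 of them) because the pattern has no groups.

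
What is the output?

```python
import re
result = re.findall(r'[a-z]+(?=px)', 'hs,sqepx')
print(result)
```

['sqe']

Because the assertion is zero-width, the text it checks is not consumed and won't appear in the result.
Walking the string: at [3:6] → 'sqe'.
Since nothing is captured, `findall` lists the 1 matched substring directly.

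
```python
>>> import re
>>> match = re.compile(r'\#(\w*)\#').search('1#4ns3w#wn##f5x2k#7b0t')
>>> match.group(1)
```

The match spans [1:8] → '#4ns3w#'.
Captured: group 1 = '4ns3w'.

'4ns3w'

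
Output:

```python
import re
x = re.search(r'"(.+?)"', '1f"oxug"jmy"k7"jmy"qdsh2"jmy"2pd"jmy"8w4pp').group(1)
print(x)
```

oxug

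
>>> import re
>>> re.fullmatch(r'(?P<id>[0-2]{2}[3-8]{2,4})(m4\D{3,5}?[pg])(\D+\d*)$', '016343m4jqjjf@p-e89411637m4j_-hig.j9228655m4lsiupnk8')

Pattern: exactly 2 of a character in [0-2], then 2 to 4 of a character in [3-8] (captured as 'id'); then the literal 'm4', then 3 to 5 of a non-digit (lazy), then one of [pg] (captured); then one or more of a non-digit, then zero or more of a digit (captured); then anchored at the end.
`re.fullmatch` requires the pattern to consume the entire string.
Here there's no way to consume every character, so the call returns None.

None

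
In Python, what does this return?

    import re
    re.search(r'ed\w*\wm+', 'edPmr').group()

The pattern matches the literal 'ed', then zero or more of a word character; then a word character, then one or more of a literal 'm'.
`re.search` scans for the first position where the pattern succeeds.
The match spans [0:4] → 'edPm'.

'edPm'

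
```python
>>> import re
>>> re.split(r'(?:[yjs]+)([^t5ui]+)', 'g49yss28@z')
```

The pattern matches one or more of one of [yjs] (non-capturing group); then one or more of any character except [t5ui] (captured).
The group in the pattern means `split` returns the separators' captures alongside the pieces.

['g49', '28@z', '']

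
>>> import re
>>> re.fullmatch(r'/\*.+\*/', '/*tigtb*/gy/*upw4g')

None

For `fullmatch`, every character of the input must be accounted for by the pattern.
Here the pattern can't cover the whole string, so the call returns None.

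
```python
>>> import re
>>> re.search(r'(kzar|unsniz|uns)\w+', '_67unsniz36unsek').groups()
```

('unsniz',)

The match spans [3:16] → 'unsniz36unsek'.
Captured: group 1 = 'unsniz'.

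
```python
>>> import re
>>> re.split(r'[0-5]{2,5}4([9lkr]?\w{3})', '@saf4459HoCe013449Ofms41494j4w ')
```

['@saf4459HoCe', '9Ofm', 's', '94j4', 'w ']

The pattern matches 2 to 5 of a character in [0-5], then a literal '4'; then optionally one of [9lkr], then exactly 3 of a word character (captured).
Matches to split on: at [12:21] → '013449Ofm'; at [22:29] → '41494j4'.
The group in the pattern means `split` returns the separators' captures alongside the pieces.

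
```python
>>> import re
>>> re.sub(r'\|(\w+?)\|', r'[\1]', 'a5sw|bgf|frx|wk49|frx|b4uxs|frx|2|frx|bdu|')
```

'a5sw[bgf]frx[wk49]frx[b4uxs]frx[2]frx[bdu]'

The replacement refers to a captured group, so each match is rewritten using its own captured text.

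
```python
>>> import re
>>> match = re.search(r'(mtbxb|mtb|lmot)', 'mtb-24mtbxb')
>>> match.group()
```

`search` walks the string left to right and returns the first match it finds.
The match spans [0:3] → 'mtb'.
Captured: group 1 = 'mtb'.

'mtb'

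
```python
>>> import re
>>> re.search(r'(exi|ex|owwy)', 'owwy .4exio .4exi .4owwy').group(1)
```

'owwy'

The match spans [0:4] → 'owwy'.
Captured: group 1 = 'owwy'.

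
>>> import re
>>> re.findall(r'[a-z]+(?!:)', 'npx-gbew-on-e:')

['npx', 'gbew', 'on']

The negative lookaround is zero-width — it rules out positions where the adjacent text would match, without consuming anything.
Walking the string: at [0:3] → 'npx'; at [4:8] → 'gbew'; at [9:11] → 'on'.
Since nothing is captured, `findall` lists the 3 matched substrings directly.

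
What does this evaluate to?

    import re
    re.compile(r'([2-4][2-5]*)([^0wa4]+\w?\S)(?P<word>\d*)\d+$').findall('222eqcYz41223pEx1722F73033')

The pattern matches a character in [2-4], then zero or more of a character in [2-5] (captured); then one or more of any character except [0wa4], then optionally a word character, then a non-whitespace character (captured); then zero or more of a digit (captured as 'word'); then one or more of a digit; then anchored at the end.
Matches: at [8:26] match '41223pEx1722F73033', groups = ('4', '1223pEx1722F7303', '').
With 3 capturing groups, `findall` returns a 3-tuple per match.

[('4', '1223pEx1722F7303', '')]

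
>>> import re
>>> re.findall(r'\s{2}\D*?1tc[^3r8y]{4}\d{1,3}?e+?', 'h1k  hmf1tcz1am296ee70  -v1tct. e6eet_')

Lazy quantifiers expand one character at a time until the remainder of the pattern can match.
Since nothing is captured, `findall` lists the 2 matched substrings directly.

['  hmf1tcz1am296e', '  -v1tct. e6e']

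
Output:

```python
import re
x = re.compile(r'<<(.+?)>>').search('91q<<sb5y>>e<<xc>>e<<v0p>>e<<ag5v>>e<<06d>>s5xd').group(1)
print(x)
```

sb5y

A non-greedy quantifier consumes as few characters as it can — just enough that the remainder of the pattern still matches from where it stops; whatever follows it matches normally.
`re.search` tries every starting position until one works.
The match spans [3:11] → '<<sb5y>>'.
Captured: group 1 = 'sb5y'.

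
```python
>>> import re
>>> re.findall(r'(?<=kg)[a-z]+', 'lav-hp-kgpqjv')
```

['pqjv']

The positive lookaround only admits positions where the adjacent text matches; those characters stay outside the span.
Scanning left to right: at [9:13] → 'pqjv'.
`findall` yields the raw match text (1 of them) because the pattern has no groups.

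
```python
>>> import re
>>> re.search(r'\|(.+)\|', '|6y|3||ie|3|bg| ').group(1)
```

Unlike `match`, `search` isn't anchored — it looks for the pattern anywhere in the string.
The match spans [0:15] → '|6y|3||ie|3|bg|'.
Captured: group 1 = '6y|3||ie|3|bg'.

'6y|3||ie|3|bg'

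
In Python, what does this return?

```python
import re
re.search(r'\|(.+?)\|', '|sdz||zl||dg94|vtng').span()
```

(0, 5)

Unlike `match`, `search` isn't anchored — it looks for the pattern anywhere in the string.
The match spans [0:5] → '|sdz|'.
Captured: group 1 = 'sdz'.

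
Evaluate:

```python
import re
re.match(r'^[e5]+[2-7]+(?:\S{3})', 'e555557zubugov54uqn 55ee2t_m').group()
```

'e555557zub'

This matches anchored at the start of the string; then one or more of one of [e5], then one or more of a character in [2-7]; then exactly 3 of a non-whitespace character (non-capturing group).
`re.match` won't scan ahead — the pattern has to work from the very first character.
The match spans [0:10] → 'e555557zub'.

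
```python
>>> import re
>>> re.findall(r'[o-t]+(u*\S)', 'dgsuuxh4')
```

This matches one or more of a character in [o-t]; then zero or more of a literal 'u', then a non-whitespace character (captured).
Walking the string: at [2:6] match 'suux', group 1 = 'uux'.
Because there's exactly one group, `findall` drops the full match and keeps group 1 from the one hit.

['uux']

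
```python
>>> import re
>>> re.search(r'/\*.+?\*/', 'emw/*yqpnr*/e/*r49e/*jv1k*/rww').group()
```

The match spans [3:12] → '/*yqpnr*/'.

'/*yqpnr*/'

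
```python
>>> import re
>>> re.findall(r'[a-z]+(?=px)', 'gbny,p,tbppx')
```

['tbp']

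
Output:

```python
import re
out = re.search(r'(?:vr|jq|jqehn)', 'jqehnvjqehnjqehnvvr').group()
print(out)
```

Alternation tries branches left to right and keeps the first one that lets the overall match succeed at that position.
Unlike `match`, `search` isn't anchored — it looks for the pattern anywhere in the string.
The match spans [0:2] → 'jq'.

jq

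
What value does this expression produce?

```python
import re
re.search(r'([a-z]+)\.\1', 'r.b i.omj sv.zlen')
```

`\1` has to match the exact text group 1 already captured.
Here no position works, so the call returns None.

None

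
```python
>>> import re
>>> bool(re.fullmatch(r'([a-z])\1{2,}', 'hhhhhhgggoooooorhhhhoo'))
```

False

The backreference `\1` re-matches whatever the first group consumed, character for character.
`re.fullmatch` is like wrapping the pattern in `^…$` (in single-line mode).
Here there's no way to consume every character, so the call returns None, and `bool(None)` is False.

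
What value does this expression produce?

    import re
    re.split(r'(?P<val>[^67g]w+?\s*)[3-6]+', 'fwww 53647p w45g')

With a capturing group present, the delimiter's captured portion is kept in the result list.

['', 'fwww ', '7p', ' w', 'g']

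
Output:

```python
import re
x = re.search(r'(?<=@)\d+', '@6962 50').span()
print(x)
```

Because the assertion is zero-width, the text it checks is not consumed and won't appear in the result.
`search` walks the string left to right and returns the first match it finds.
The match spans [1:5] → '6962'.

(1, 5)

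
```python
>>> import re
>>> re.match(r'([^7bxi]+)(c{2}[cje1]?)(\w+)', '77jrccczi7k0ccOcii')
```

The pattern matches one or more of any character except [7bxi] (captured); then exactly 2 of a literal 'c', then optionally one of [cje1] (captured); then one or more of a word character (captured).
`re.match` won't scan ahead — the pattern has to work from the very first character.
Here the string doesn't start with a match, so the call returns None.

None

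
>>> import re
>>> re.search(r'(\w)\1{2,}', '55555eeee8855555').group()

'55555'

The backreference `\1` re-matches whatever the first group consumed, character for character.
`re.search` tries every starting position until one works.
The match spans [0:5] → '55555'.
Captured: group 1 = '5'.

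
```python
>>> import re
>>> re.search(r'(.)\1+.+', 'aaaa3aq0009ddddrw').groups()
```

('a',)

`\1` has to match the exact text group 1 already captured.
`re.search` tries every starting position until one works.
The match spans [0:17] → 'aaaa3aq0009ddddrw'.
Captured: group 1 = 'a'.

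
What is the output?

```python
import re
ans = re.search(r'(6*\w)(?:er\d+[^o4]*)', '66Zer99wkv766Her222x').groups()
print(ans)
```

('66Z',)

The match spans [0:20] → '66Zer99wkv766Her222x'.
Captured: group 1 = '66Z'.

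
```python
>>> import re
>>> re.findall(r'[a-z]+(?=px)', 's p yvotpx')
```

['yvot']

Because the assertion is zero-width, the text it checks is not consumed and won't appear in the result.
Scanning left to right: at [4:8] → 'yvot'.
`findall` yields the raw match text (1 of them) because the pattern has no groups.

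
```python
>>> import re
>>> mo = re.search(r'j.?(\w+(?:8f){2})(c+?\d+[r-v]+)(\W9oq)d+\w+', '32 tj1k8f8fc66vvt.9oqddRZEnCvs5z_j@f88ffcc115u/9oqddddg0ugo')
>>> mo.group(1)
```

This matches a literal 'j', then optionally any character; then one or more of a word character, then the literal '8f' repeated 2 times (captured); then one or more of a literal 'c' (lazy), then one or more of a digit, then one or more of a character in [r-v] (captured); then a non-word character, then the literal '9oq' (captured); then one or more of a literal 'd', then one or more of a word character.
`search` walks the string left to right and returns the first match it finds.
The match spans [4:34] → 'j1k8f8fc66vvt.9oqddRZEnCvs5z_j'.
Captured: group 1 = 'k8f8f', group 2 = 'c66vvt', group 3 = '.9oq'.

'k8f8f'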